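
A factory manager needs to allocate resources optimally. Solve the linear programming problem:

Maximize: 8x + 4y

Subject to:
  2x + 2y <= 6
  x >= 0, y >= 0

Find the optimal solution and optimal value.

The feasible region has vertices at [(0, 0), (3, 0), (0, 3)].
Checking objective 8x + 4y at each vertex:
  (0, 0): 8*0 + 4*0 = 0
  (3, 0): 8*3 + 4*0 = 24
  (0, 3): 8*0 + 4*3 = 12
Maximum is 24 at (3, 0).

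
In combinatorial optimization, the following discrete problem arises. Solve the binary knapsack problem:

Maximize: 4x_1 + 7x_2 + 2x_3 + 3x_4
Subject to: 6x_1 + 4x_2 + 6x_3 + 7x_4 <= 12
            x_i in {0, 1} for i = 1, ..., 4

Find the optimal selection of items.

Items: item 1 (v=4, w=6), item 2 (v=7, w=4), item 3 (v=2, w=6), item 4 (v=3, w=7)
Capacity: 12
Checking all 16 subsets (w = total weight, v = total value):
  {}: w = 0, v = 0
  {1}: w = 6, v = 4
  {2}: w = 4, v = 7
  {3}: w = 6, v = 2
  {4}: w = 7, v = 3
  {1, 2}: w = 10, v = 11
  {1, 3}: w = 12, v = 6
  {1, 4}: w = 13 > 12, infeasible
  {2, 3}: w = 10, v = 9
  {2, 4}: w = 11, v = 10
  {3, 4}: w = 13 > 12, infeasible
  {1, 2, 3}: w = 16 > 12, infeasible
  {1, 2, 4}: w = 17 > 12, infeasible
  {1, 3, 4}: w = 19 > 12, infeasible
  {2, 3, 4}: w = 17 > 12, infeasible
  {1, 2, 3, 4}: w = 23 > 12, infeasible
Best feasible subset: items [1, 2]
Total weight: 10 <= 12, total value: 11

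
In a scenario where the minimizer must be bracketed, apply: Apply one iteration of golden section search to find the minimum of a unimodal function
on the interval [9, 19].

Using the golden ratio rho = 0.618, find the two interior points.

Golden section search on [9, 19].
Golden ratio rho = 0.618 (approx).
Interior points:
  x_1 = 9 + (1-0.618)*10 = 12.8200
  x_2 = 9 + 0.618*10 = 15.1800
Compare f(x_1) and f(x_2) to determine which subinterval to keep.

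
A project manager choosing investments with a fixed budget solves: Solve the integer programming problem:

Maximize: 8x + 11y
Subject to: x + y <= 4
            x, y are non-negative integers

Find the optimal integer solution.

Objective: 8x + 11y, constraint: x + y <= 4
Coefficient of y is 11 > coefficient of x is 8, so allocate the entire budget to y.
Optimal: x = 0, y = 4, value = 44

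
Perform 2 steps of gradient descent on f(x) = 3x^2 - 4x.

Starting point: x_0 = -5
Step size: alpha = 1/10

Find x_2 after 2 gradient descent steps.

f(x) = 3x^2 - 4x, f'(x) = 6x + (-4)
Step 1: f'(-5) = -34, x_1 = -5 - 1/10 * -34 = -8/5
Step 2: f'(-8/5) = -68/5, x_2 = -8/5 - 1/10 * -68/5 = -6/25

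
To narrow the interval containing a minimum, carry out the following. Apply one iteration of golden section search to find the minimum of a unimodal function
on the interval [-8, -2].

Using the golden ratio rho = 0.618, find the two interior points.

Golden section search on [-8, -2].
Golden ratio rho = 0.618 (approx).
Interior points:
  x_1 = -8 + (1-0.618)*6 = -5.7080
  x_2 = -8 + 0.618*6 = -4.2920
Compare f(x_1) and f(x_2) to determine which subinterval to keep.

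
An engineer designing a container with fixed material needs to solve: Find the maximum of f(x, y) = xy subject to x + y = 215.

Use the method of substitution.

Substitute y = 215 - x into f(x,y) = xy:
g(x) = x(215 - x) = 215x - x^2
g'(x) = 215 - 2x = 0  =>  x = 215/2
y = 215 - 215/2 = 215/2
Maximum value = (215/2) * (215/2) = 46225/4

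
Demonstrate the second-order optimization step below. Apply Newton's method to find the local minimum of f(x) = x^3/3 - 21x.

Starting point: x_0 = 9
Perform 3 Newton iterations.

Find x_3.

f(x) = x^3/3 - 21x
f'(x) = x^2 - 21, f''(x) = 2x
Newton update: x_{n+1} = x_n - (x_n^2 - 21)/(2*x_n)
Step 1: x_0 = 9, f'=60, f''=18, x_1 = 17/3
Step 2: x_1 = 17/3, f'=100/9, f''=34/3, x_2 = 239/51
Step 3: x_2 = 239/51, f'=2500/2601, f''=478/51, x_3 = 55871/12189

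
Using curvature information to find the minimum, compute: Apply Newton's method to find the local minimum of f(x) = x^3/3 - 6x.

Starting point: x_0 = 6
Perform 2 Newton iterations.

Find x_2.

f(x) = x^3/3 - 6x
f'(x) = x^2 - 6, f''(x) = 2x
Newton update: x_{n+1} = x_n - (x_n^2 - 6)/(2*x_n)
Step 1: x_0 = 6, f'=30, f''=12, x_1 = 7/2
Step 2: x_1 = 7/2, f'=25/4, f''=7, x_2 = 73/28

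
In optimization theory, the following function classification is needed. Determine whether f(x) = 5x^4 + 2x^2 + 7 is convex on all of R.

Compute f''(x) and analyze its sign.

f(x) = 5x^4 + 2x^2 + 7
f'(x) = 20x^3 + 4x
f''(x) = 60x^2 + 4
f''(x) = 60x^2 + 4 >= 4 > 0 for all x
Therefore, f is convex on R.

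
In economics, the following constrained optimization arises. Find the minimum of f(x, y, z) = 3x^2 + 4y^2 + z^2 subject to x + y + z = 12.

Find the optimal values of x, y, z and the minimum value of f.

Using Lagrange multipliers on f = 3x^2 + 4y^2 + z^2 with constraint x + y + z = 12:
Conditions: 2*3*x = lambda, 2*4*y = lambda, 2*1*z = lambda
So x = lambda/6, y = lambda/8, z = lambda/2
Substituting into constraint: lambda * (19/24) = 12
lambda = 288/19
x = 48/19, y = 36/19, z = 144/19
Minimum value = 1728/19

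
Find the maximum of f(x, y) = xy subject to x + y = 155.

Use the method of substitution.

Substitute y = 155 - x into f(x,y) = xy:
g(x) = x(155 - x) = 155x - x^2
g'(x) = 155 - 2x = 0  =>  x = 155/2
y = 155 - 155/2 = 155/2
Maximum value = (155/2) * (155/2) = 24025/4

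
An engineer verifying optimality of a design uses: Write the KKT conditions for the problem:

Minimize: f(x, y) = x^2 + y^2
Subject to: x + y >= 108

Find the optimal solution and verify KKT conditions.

KKT conditions for min x^2 + y^2 s.t. x + y >= 108:
Stationarity: 2x = mu, 2y = mu
So x = y = mu/2.
Complementary slackness: mu*(x + y - 108) = 0
Primal feasibility: x + y >= 108; dual feasibility: mu >= 0
If mu = 0 then x = y = 0, but 0 + 0 < 108 is infeasible, so the constraint is active.
Constraint active: x + y = 2*(mu/2) = 108 => mu = 108
x = y = 54, f = 5832
Verify: stationarity 2*54 = 108 = mu; primal 54 + 54 = 108 >= 108; dual mu = 108 >= 0; complementary slackness 108*(108 - 108) = 0. All KKT conditions hold.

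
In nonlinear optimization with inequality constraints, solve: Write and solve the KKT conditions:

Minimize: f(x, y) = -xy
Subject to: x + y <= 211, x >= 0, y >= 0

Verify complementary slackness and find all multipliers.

Problem: min -xy s.t. x + y <= 211 (multiplier lambda), x >= 0 (mu_x), y >= 0 (mu_y)
KKT stationarity: -y + lambda - mu_x = 0, -x + lambda - mu_y = 0, with lambda, mu_x, mu_y >= 0
Complementary slackness: lambda*(x + y - 211) = 0, mu_x*x = 0, mu_y*y = 0
If lambda = 0: y = -mu_x <= 0 and x = -mu_y <= 0 force x = y = 0 with f = 0; but x = y = 211/2 is feasible with f = -44521/4 < 0, so this is not the minimum. Hence lambda > 0 and x + y = 211.
Try x > 0, y > 0 (so mu_x = mu_y = 0): y = lambda, x = lambda => x = y = lambda
x + y = 211 => 2*lambda = 211 => lambda = 211/2
x* = y* = 211/2 > 0, consistent with mu_x = mu_y = 0.
(Any feasible point with x = 0 or y = 0 has f = 0 > -44521/4, so the minimum is not on those boundaries.)
min(-xy) = -44521/4 (i.e. max xy = 44521/4)
Multipliers: lambda = 211/2, mu_x = 0, mu_y = 0
Complementary slackness: lambda*(x + y - 211) = 211/2*(211/2 + 211/2 - 211) = 0, mu_x*x = 0*211/2 = 0, mu_y*y = 0*211/2 = 0. Satisfied.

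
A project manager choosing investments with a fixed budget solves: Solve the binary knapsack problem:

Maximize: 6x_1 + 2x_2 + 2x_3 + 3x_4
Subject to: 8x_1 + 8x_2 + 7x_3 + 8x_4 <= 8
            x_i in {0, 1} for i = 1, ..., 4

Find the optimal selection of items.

Items: item 1 (v=6, w=8), item 2 (v=2, w=8), item 3 (v=2, w=7), item 4 (v=3, w=8)
Capacity: 8
Checking all 16 subsets (w = total weight, v = total value):
  {}: w = 0, v = 0
  {1}: w = 8, v = 6
  {2}: w = 8, v = 2
  {3}: w = 7, v = 2
  {4}: w = 8, v = 3
  {1, 2}: w = 16 > 8, infeasible
  {1, 3}: w = 15 > 8, infeasible
  {1, 4}: w = 16 > 8, infeasible
  {2, 3}: w = 15 > 8, infeasible
  {2, 4}: w = 16 > 8, infeasible
  {3, 4}: w = 15 > 8, infeasible
  {1, 2, 3}: w = 23 > 8, infeasible
  {1, 2, 4}: w = 24 > 8, infeasible
  {1, 3, 4}: w = 23 > 8, infeasible
  {2, 3, 4}: w = 23 > 8, infeasible
  {1, 2, 3, 4}: w = 31 > 8, infeasible
Best feasible subset: items [1]
Total weight: 8 <= 8, total value: 6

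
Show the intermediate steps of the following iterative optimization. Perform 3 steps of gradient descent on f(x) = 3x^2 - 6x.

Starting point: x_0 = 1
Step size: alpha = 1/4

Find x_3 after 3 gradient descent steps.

f(x) = 3x^2 - 6x, f'(x) = 6x + (-6)
Step 1: f'(1) = 0, x_1 = 1 - 1/4 * 0 = 1
Step 2: f'(1) = 0, x_2 = 1 - 1/4 * 0 = 1
Step 3: f'(1) = 0, x_3 = 1 - 1/4 * 0 = 1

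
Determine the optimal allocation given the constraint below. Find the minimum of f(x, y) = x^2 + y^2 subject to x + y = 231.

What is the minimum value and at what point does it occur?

Substitute y = 231 - x into f(x,y) = x^2 + y^2:
g(x) = x^2 + (231 - x)^2 = 2x^2 - 462x + 53361
g'(x) = 4x - 462 = 0  =>  x = 231/2
y = 231 - 231/2 = 231/2
Minimum value = (231/2)^2 + (231/2)^2 = 53361/2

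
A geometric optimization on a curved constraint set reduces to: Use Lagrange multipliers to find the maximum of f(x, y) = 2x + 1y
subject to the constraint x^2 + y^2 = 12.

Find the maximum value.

Set up Lagrange conditions: grad f = lambda * grad g
  2 = 2*lambda*x
  1 = 2*lambda*y
From these: x/y = 2/1, so x = 2t, y = 1t for some t.
Substitute into constraint: (2t)^2 + (1t)^2 = 12
  t^2 * 5 = 12
  t = sqrt(12/5)
Maximum = 2*x + 1*y = (2^2 + 1^2)*t = 5 * sqrt(12/5) = sqrt(60)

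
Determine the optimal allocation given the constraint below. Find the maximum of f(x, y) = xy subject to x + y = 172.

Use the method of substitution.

Substitute y = 172 - x into f(x,y) = xy:
g(x) = x(172 - x) = 172x - x^2
g'(x) = 172 - 2x = 0  =>  x = 86
y = 172 - 86 = 86
Maximum value = 86 * 86 = 7396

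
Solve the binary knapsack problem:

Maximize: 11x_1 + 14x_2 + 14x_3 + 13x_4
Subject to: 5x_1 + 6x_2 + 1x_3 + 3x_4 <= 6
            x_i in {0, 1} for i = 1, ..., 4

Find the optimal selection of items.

Items: item 1 (v=11, w=5), item 2 (v=14, w=6), item 3 (v=14, w=1), item 4 (v=13, w=3)
Capacity: 6
Checking all 16 subsets (w = total weight, v = total value):
  {}: w = 0, v = 0
  {1}: w = 5, v = 11
  {2}: w = 6, v = 14
  {3}: w = 1, v = 14
  {4}: w = 3, v = 13
  {1, 2}: w = 11 > 6, infeasible
  {1, 3}: w = 6, v = 25
  {1, 4}: w = 8 > 6, infeasible
  {2, 3}: w = 7 > 6, infeasible
  {2, 4}: w = 9 > 6, infeasible
  {3, 4}: w = 4, v = 27
  {1, 2, 3}: w = 12 > 6, infeasible
  {1, 2, 4}: w = 14 > 6, infeasible
  {1, 3, 4}: w = 9 > 6, infeasible
  {2, 3, 4}: w = 10 > 6, infeasible
  {1, 2, 3, 4}: w = 15 > 6, infeasible
Best feasible subset: items [3, 4]
Total weight: 4 <= 6, total value: 27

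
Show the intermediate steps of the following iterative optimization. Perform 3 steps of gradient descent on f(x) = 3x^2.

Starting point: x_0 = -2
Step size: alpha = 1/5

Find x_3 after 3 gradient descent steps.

f(x) = 3x^2, f'(x) = 6x + (0)
Step 1: f'(-2) = -12, x_1 = -2 - 1/5 * -12 = 2/5
Step 2: f'(2/5) = 12/5, x_2 = 2/5 - 1/5 * 12/5 = -2/25
Step 3: f'(-2/25) = -12/25, x_3 = -2/25 - 1/5 * -12/25 = 2/125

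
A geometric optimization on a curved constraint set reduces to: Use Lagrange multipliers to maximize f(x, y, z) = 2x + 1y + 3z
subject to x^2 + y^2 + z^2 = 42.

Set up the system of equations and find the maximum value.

Lagrange conditions: 2 = 2*lambda*x, 1 = 2*lambda*y, 3 = 2*lambda*z
So x:2 = y:1 = z:3, i.e. x = 2t, y = 1t, z = 3t
Constraint: t^2*(2^2 + 1^2 + 3^2) = 42
  t^2 * 14 = 42  =>  t = sqrt(3)
Maximum = 2*2t + 1*1t + 3*3t = 14*sqrt(3) = sqrt(588)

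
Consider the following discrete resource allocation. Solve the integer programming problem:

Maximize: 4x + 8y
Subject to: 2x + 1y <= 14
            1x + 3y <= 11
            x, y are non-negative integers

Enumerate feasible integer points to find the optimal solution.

Constraint 1: 2x + 1y <= 14
Constraint 2: 1x + 3y <= 11
Feasible x range (need y >= 0): 0 <= x <= min(14/2, 11/1) => x in {0, ..., 7}.
Enumerate feasible integer points row by row (the coefficient of y is 8 > 0, so for each x the largest feasible y gives the best value):
  x = 0: y <= min((14 - 2*0)/1, (11 - 1*0)/3) => y in {0, ..., 3}; best 4*0 + 8*3 = 24
  x = 1: y <= min((14 - 2*1)/1, (11 - 1*1)/3) => y in {0, ..., 3}; best 4*1 + 8*3 = 28
  x = 2: y <= min((14 - 2*2)/1, (11 - 1*2)/3) => y in {0, ..., 3}; best 4*2 + 8*3 = 32
  x = 3: y <= min((14 - 2*3)/1, (11 - 1*3)/3) => y in {0, ..., 2}; best 4*3 + 8*2 = 28
  x = 4: y <= min((14 - 2*4)/1, (11 - 1*4)/3) => y in {0, ..., 2}; best 4*4 + 8*2 = 32
  x = 5: y <= min((14 - 2*5)/1, (11 - 1*5)/3) => y in {0, ..., 2}; best 4*5 + 8*2 = 36
  x = 6: y <= min((14 - 2*6)/1, (11 - 1*6)/3) => y in {0, ..., 1}; best 4*6 + 8*1 = 32
  x = 7: y <= min((14 - 2*7)/1, (11 - 1*7)/3) => y in {0}; best 4*7 + 8*0 = 28
The maximum 4x + 8y = 36 is achieved at x = 5, y = 2.
Check: 2*5 + 1*2 = 12 <= 14 and 1*5 + 3*2 = 11 <= 11.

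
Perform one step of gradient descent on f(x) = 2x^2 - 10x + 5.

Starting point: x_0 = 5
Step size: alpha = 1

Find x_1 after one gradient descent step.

f(x) = 2x^2 - 10x + 5
f'(x) = 4x - 10
f'(5) = 4*5 + (-10) = 10
x_1 = x_0 - alpha * f'(x_0) = 5 - 1 * 10 = -5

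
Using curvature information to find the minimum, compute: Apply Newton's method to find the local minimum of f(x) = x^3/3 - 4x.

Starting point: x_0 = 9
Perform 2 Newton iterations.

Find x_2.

f(x) = x^3/3 - 4x
f'(x) = x^2 - 4, f''(x) = 2x
Newton update: x_{n+1} = x_n - (x_n^2 - 4)/(2*x_n)
Step 1: x_0 = 9, f'=77, f''=18, x_1 = 85/18
Step 2: x_1 = 85/18, f'=5929/324, f''=85/9, x_2 = 8521/3060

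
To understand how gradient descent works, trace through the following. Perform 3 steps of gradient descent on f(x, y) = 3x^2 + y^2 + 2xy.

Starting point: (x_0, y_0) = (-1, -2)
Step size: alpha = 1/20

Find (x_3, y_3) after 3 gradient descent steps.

f(x,y) = 3x^2 + y^2 + 2xy
grad_x = 6x + 2y, grad_y = 2y + 2x
Step 1: grad = (-10, -6), (-1/2, -17/10)
Step 2: grad = (-32/5, -22/5), (-9/50, -37/25)
Step 3: grad = (-101/25, -83/25), (11/500, -657/500)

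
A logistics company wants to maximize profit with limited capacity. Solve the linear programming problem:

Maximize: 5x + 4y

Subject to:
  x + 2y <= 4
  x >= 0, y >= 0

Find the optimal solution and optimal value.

The feasible region has vertices at [(0, 0), (4, 0), (0, 2)].
Checking objective 5x + 4y at each vertex:
  (0, 0): 5*0 + 4*0 = 0
  (4, 0): 5*4 + 4*0 = 20
  (0, 2): 5*0 + 4*2 = 8
Maximum is 20 at (4, 0).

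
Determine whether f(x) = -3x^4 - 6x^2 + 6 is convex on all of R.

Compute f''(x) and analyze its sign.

f(x) = -3x^4 - 6x^2 + 6
f'(x) = -12x^3 + -12x
f''(x) = -36x^2 + -12
f''(x) = -36x^2 + -12 <= -12 < 0 for all x
Therefore, f is concave on R.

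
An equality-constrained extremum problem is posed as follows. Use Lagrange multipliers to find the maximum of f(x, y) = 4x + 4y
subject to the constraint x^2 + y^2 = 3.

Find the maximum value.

Set up Lagrange conditions: grad f = lambda * grad g
  4 = 2*lambda*x
  4 = 2*lambda*y
From these: x/y = 4/4, so x = 4t, y = 4t for some t.
Substitute into constraint: (4t)^2 + (4t)^2 = 3
  t^2 * 32 = 3
  t = sqrt(3/32)
Maximum = 4*x + 4*y = (4^2 + 4^2)*t = 32 * sqrt(3/32) = sqrt(96)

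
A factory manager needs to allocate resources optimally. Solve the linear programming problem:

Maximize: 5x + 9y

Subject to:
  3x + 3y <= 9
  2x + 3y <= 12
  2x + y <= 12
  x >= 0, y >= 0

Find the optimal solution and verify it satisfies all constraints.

Feasible vertices: (0, 0), (0, 3), (3, 0)
Objective 5x + 9y at each vertex:
  (0, 0): 0
  (0, 3): 27
  (3, 0): 15
Maximum is 27 at (0, 3).
Verify constraints at (x, y) = (0, 3):
  3*0 + 3*3 = 9 <= 9 (active)
  2*0 + 3*3 = 9 <= 12
  2*0 + 1*3 = 3 <= 12
  x = 0 >= 0, y = 3 >= 0. All constraints satisfied.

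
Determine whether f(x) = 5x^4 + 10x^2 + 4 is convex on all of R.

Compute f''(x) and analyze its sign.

f(x) = 5x^4 + 10x^2 + 4
f'(x) = 20x^3 + 20x
f''(x) = 60x^2 + 20
f''(x) = 60x^2 + 20 >= 20 > 0 for all x
Therefore, f is convex on R.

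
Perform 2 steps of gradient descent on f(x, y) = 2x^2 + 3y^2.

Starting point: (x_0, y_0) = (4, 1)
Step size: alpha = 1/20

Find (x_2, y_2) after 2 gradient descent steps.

f(x,y) = 2x^2 + 3y^2
grad_x = 4x + 0y, grad_y = 6y + 0x
Step 1: grad = (16, 6), (16/5, 7/10)
Step 2: grad = (64/5, 21/5), (64/25, 49/100)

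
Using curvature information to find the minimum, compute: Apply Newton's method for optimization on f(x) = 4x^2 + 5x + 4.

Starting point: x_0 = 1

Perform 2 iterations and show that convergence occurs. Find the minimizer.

f(x) = 4x^2 + 5x + 4, f'(x) = 8x + (5), f''(x) = 8
Step 1: f'(1) = 13, x_1 = 1 - 13/8 = -5/8
Step 2: f'(-5/8) = 0, x_2 = -5/8 (converged)
Newton's method converges in 1 step for quadratics.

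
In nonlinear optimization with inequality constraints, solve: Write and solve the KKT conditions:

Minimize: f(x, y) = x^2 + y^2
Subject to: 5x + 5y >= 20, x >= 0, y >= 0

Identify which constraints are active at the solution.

KKT conditions for min x^2 + y^2 s.t. 5x + 5y >= 20, x >= 0, y >= 0:
Stationarity: 2x = mu*5 + mu_x, 2y = mu*5 + mu_y, with mu, mu_x, mu_y >= 0
Complementary slackness: mu*(5x + 5y - 20) = 0, mu_x*x = 0, mu_y*y = 0
(0, 0) is infeasible (5*0 + 5*0 < 20), so if mu = 0 stationarity would force x = mu_x/2 >= 0, y = mu_y/2 >= 0 with mu_x*x = mu_y*y = 0, i.e. x = y = 0: contradiction. Hence mu > 0 and 5x + 5y = 20 is active.
Try x > 0, y > 0 (so mu_x = mu_y = 0): x = 5*mu/2, y = 5*mu/2
Substitute: 5*(5*mu/2) + 5*(5*mu/2) = 20
  mu*50/2 = 20 => mu = 4/5
x* = 2 > 0, y* = 2 > 0, consistent with mu_x = mu_y = 0.
f is convex and the constraints are linear, so this KKT point is the global minimum.
f* = 8
Active constraints: 5x + 5y >= 20 (holds with equality, mu = 4/5 > 0); x >= 0 and y >= 0 are inactive (mu_x = mu_y = 0).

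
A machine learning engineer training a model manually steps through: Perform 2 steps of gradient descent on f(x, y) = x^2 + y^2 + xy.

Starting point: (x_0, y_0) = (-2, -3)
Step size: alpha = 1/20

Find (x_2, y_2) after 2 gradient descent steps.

f(x,y) = x^2 + y^2 + xy
grad_x = 2x + 1y, grad_y = 2y + 1x
Step 1: grad = (-7, -8), (-33/20, -13/5)
Step 2: grad = (-59/10, -137/20), (-271/200, -903/400)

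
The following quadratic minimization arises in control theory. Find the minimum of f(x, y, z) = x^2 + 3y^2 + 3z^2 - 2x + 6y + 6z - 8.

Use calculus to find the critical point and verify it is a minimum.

f(x,y,z) = x^2 + 3y^2 + 3z^2 - 2x + 6y + 6z - 8
df/dx = 2x + (-2) = 0 => x = 1
df/dy = 6y + (6) = 0 => y = -1
df/dz = 6z + (6) = 0 => z = -1
f(1,-1,-1) = 1*(1)^2 + 3*(-1)^2 + 3*(-1)^2 + -2*(1) + 6*(-1) + 6*(-1) + -8 = -15
Hessian is diagonal with entries 2, 6, 6 > 0, confirmed minimum.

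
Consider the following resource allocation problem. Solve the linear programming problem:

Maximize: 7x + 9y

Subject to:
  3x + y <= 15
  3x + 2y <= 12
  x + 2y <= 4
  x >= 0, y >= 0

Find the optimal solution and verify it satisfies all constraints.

Feasible vertices: (0, 0), (0, 2), (4, 0)
Objective 7x + 9y at each vertex:
  (0, 0): 0
  (0, 2): 18
  (4, 0): 28
Maximum is 28 at (4, 0).
Verify constraints at (x, y) = (4, 0):
  3*4 + 1*0 = 12 <= 15
  3*4 + 2*0 = 12 <= 12 (active)
  1*4 + 2*0 = 4 <= 4 (active)
  x = 4 >= 0, y = 0 >= 0. All constraints satisfied.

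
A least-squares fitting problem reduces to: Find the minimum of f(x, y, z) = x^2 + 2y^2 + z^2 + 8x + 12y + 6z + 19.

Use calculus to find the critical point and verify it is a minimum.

f(x,y,z) = x^2 + 2y^2 + z^2 + 8x + 12y + 6z + 19
df/dx = 2x + (8) = 0 => x = -4
df/dy = 4y + (12) = 0 => y = -3
df/dz = 2z + (6) = 0 => z = -3
f(-4,-3,-3) = 1*(-4)^2 + 2*(-3)^2 + 1*(-3)^2 + 8*(-4) + 12*(-3) + 6*(-3) + 19 = -24
Hessian is diagonal with entries 2, 4, 2 > 0, confirmed minimum.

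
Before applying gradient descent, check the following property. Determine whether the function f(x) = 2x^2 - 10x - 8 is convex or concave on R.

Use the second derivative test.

f(x) = 2x^2 - 10x - 8
f'(x) = 4x - 10
f''(x) = 4
Since f''(x) = 4 > 0 for all x, f is convex on R.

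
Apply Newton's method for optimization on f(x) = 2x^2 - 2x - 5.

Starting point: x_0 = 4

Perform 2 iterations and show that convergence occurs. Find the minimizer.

f(x) = 2x^2 - 2x - 5, f'(x) = 4x + (-2), f''(x) = 4
Step 1: f'(4) = 14, x_1 = 4 - 14/4 = 1/2
Step 2: f'(1/2) = 0, x_2 = 1/2 (converged)
Newton's method converges in 1 step for quadratics.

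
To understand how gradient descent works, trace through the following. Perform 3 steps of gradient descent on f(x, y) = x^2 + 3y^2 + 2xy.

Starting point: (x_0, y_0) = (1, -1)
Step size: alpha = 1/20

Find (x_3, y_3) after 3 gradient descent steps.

f(x,y) = x^2 + 3y^2 + 2xy
grad_x = 2x + 2y, grad_y = 6y + 2x
Step 1: grad = (0, -4), (1, -4/5)
Step 2: grad = (2/5, -14/5), (49/50, -33/50)
Step 3: grad = (16/25, -2), (237/250, -14/25)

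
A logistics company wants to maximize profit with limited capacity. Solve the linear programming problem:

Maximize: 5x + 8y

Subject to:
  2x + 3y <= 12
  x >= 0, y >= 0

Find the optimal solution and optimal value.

The feasible region has vertices at [(0, 0), (6, 0), (0, 4)].
Checking objective 5x + 8y at each vertex:
  (0, 0): 5*0 + 8*0 = 0
  (6, 0): 5*6 + 8*0 = 30
  (0, 4): 5*0 + 8*4 = 32
Maximum is 32 at (0, 4).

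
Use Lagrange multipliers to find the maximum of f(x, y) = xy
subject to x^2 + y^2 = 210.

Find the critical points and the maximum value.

Lagrange conditions: y = 2*lambda*x and x = 2*lambda*y
If x = 0 then y = 0, violating the constraint, so x, y != 0.
Dividing: y/x = x/y => x^2 = y^2 => y = x or y = -x
Constraint: 2x^2 = 210 => x^2 = 105 => x = +/-sqrt(105)
Critical points: (sqrt(105), sqrt(105)), (-sqrt(105), -sqrt(105)), (sqrt(105), -sqrt(105)), (-sqrt(105), sqrt(105))
  y = x:  xy = x^2 = 105  at (sqrt(105), sqrt(105)) and (-sqrt(105), -sqrt(105))
  y = -x: xy = -x^2 = -105 at (sqrt(105), -sqrt(105)) and (-sqrt(105), sqrt(105))
Maximum xy = 105 at (sqrt(105), sqrt(105)) and (-sqrt(105), -sqrt(105))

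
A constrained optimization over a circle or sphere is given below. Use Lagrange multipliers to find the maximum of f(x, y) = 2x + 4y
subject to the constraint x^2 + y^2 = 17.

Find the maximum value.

Set up Lagrange conditions: grad f = lambda * grad g
  2 = 2*lambda*x
  4 = 2*lambda*y
From these: x/y = 2/4, so x = 2t, y = 4t for some t.
Substitute into constraint: (2t)^2 + (4t)^2 = 17
  t^2 * 20 = 17
  t = sqrt(17/20)
Maximum = 2*x + 4*y = (2^2 + 4^2)*t = 20 * sqrt(17/20) = sqrt(340)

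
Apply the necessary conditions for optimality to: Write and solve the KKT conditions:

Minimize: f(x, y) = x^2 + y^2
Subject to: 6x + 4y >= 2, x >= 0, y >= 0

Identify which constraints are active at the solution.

KKT conditions for min x^2 + y^2 s.t. 6x + 4y >= 2, x >= 0, y >= 0:
Stationarity: 2x = mu*6 + mu_x, 2y = mu*4 + mu_y, with mu, mu_x, mu_y >= 0
Complementary slackness: mu*(6x + 4y - 2) = 0, mu_x*x = 0, mu_y*y = 0
(0, 0) is infeasible (6*0 + 4*0 < 2), so if mu = 0 stationarity would force x = mu_x/2 >= 0, y = mu_y/2 >= 0 with mu_x*x = mu_y*y = 0, i.e. x = y = 0: contradiction. Hence mu > 0 and 6x + 4y = 2 is active.
Try x > 0, y > 0 (so mu_x = mu_y = 0): x = 6*mu/2, y = 4*mu/2
Substitute: 6*(6*mu/2) + 4*(4*mu/2) = 2
  mu*52/2 = 2 => mu = 1/13
x* = 3/13 > 0, y* = 2/13 > 0, consistent with mu_x = mu_y = 0.
f is convex and the constraints are linear, so this KKT point is the global minimum.
f* = 1/13
Active constraints: 6x + 4y >= 2 (holds with equality, mu = 1/13 > 0); x >= 0 and y >= 0 are inactive (mu_x = mu_y = 0).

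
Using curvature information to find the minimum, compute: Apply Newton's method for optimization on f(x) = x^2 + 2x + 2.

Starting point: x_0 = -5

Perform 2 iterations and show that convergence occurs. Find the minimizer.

f(x) = x^2 + 2x + 2, f'(x) = 2x + (2), f''(x) = 2
Step 1: f'(-5) = -8, x_1 = -5 - -8/2 = -1
Step 2: f'(-1) = 0, x_2 = -1 (converged)
Newton's method converges in 1 step for quadratics.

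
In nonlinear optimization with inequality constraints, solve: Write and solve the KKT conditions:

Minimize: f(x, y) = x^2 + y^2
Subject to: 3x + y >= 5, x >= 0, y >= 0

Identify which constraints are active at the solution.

KKT conditions for min x^2 + y^2 s.t. 3x + 1y >= 5, x >= 0, y >= 0:
Stationarity: 2x = mu*3 + mu_x, 2y = mu*1 + mu_y, with mu, mu_x, mu_y >= 0
Complementary slackness: mu*(3x + y - 5) = 0, mu_x*x = 0, mu_y*y = 0
(0, 0) is infeasible (3*0 + 1*0 < 5), so if mu = 0 stationarity would force x = mu_x/2 >= 0, y = mu_y/2 >= 0 with mu_x*x = mu_y*y = 0, i.e. x = y = 0: contradiction. Hence mu > 0 and 3x + y = 5 is active.
Try x > 0, y > 0 (so mu_x = mu_y = 0): x = 3*mu/2, y = 1*mu/2
Substitute: 3*(3*mu/2) + 1*(1*mu/2) = 5
  mu*10/2 = 5 => mu = 1
x* = 3/2 > 0, y* = 1/2 > 0, consistent with mu_x = mu_y = 0.
f is convex and the constraints are linear, so this KKT point is the global minimum.
f* = 5/2
Active constraints: 3x + y >= 5 (holds with equality, mu = 1 > 0); x >= 0 and y >= 0 are inactive (mu_x = mu_y = 0).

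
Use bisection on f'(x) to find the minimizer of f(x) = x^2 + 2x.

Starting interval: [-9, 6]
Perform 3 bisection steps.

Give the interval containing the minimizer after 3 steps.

Finding critical point of f(x) = x^2 + 2x using bisection on f'(x) = 2x + 2.
f'(x) = 0 when x = -1.
Starting interval: [-9, 6]
Step 1: mid = -3/2, f'(mid) = -1, new interval = [-3/2, 6]
Step 2: mid = 9/4, f'(mid) = 13/2, new interval = [-3/2, 9/4]
Step 3: mid = 3/8, f'(mid) = 11/4, new interval = [-3/2, 3/8]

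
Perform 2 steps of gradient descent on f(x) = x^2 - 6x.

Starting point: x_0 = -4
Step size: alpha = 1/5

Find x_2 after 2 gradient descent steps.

f(x) = x^2 - 6x, f'(x) = 2x + (-6)
Step 1: f'(-4) = -14, x_1 = -4 - 1/5 * -14 = -6/5
Step 2: f'(-6/5) = -42/5, x_2 = -6/5 - 1/5 * -42/5 = 12/25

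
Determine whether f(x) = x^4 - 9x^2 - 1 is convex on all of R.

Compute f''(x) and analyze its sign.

f(x) = x^4 - 9x^2 - 1
f'(x) = 4x^3 + -18x
f''(x) = 12x^2 + -18
f''(0) = -18 < 0, so not convex near x = 0
Therefore, f is not globally convex on R.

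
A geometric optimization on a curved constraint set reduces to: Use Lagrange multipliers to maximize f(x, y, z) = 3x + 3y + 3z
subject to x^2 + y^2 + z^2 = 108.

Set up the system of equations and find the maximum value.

Lagrange conditions: 3 = 2*lambda*x, 3 = 2*lambda*y, 3 = 2*lambda*z
So x:3 = y:3 = z:3, i.e. x = 3t, y = 3t, z = 3t
Constraint: t^2*(3^2 + 3^2 + 3^2) = 108
  t^2 * 27 = 108  =>  t = sqrt(4)
Maximum = 3*3t + 3*3t + 3*3t = 27*sqrt(4) = 54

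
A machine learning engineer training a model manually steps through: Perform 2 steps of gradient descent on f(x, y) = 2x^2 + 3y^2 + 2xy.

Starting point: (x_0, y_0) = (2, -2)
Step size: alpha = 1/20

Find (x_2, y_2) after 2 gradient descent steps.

f(x,y) = 2x^2 + 3y^2 + 2xy
grad_x = 4x + 2y, grad_y = 6y + 2x
Step 1: grad = (4, -8), (9/5, -8/5)
Step 2: grad = (4, -6), (8/5, -13/10)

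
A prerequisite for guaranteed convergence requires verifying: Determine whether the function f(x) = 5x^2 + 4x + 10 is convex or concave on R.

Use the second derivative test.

f(x) = 5x^2 + 4x + 10
f'(x) = 10x + 4
f''(x) = 10
Since f''(x) = 10 > 0 for all x, f is convex on R.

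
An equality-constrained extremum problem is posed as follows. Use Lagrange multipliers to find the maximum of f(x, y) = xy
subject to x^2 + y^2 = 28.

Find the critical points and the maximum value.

Lagrange conditions: y = 2*lambda*x and x = 2*lambda*y
If x = 0 then y = 0, violating the constraint, so x, y != 0.
Dividing: y/x = x/y => x^2 = y^2 => y = x or y = -x
Constraint: 2x^2 = 28 => x^2 = 14 => x = +/-sqrt(14)
Critical points: (sqrt(14), sqrt(14)), (-sqrt(14), -sqrt(14)), (sqrt(14), -sqrt(14)), (-sqrt(14), sqrt(14))
  y = x:  xy = x^2 = 14  at (sqrt(14), sqrt(14)) and (-sqrt(14), -sqrt(14))
  y = -x: xy = -x^2 = -14 at (sqrt(14), -sqrt(14)) and (-sqrt(14), sqrt(14))
Maximum xy = 14 at (sqrt(14), sqrt(14)) and (-sqrt(14), -sqrt(14))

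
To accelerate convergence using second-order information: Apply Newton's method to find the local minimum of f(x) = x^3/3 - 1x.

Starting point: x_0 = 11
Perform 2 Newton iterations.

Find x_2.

f(x) = x^3/3 - 1x
f'(x) = x^2 - 1, f''(x) = 2x
Newton update: x_{n+1} = x_n - (x_n^2 - 1)/(2*x_n)
Step 1: x_0 = 11, f'=120, f''=22, x_1 = 61/11
Step 2: x_1 = 61/11, f'=3600/121, f''=122/11, x_2 = 1921/671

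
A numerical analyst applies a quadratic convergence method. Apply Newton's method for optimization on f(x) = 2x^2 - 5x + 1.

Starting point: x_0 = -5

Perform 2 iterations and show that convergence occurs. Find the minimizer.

f(x) = 2x^2 - 5x + 1, f'(x) = 4x + (-5), f''(x) = 4
Step 1: f'(-5) = -25, x_1 = -5 - -25/4 = 5/4
Step 2: f'(5/4) = 0, x_2 = 5/4 (converged)
Newton's method converges in 1 step for quadratics.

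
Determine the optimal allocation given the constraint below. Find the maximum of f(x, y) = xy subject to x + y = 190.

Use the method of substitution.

Substitute y = 190 - x into f(x,y) = xy:
g(x) = x(190 - x) = 190x - x^2
g'(x) = 190 - 2x = 0  =>  x = 95
y = 190 - 95 = 95
Maximum value = 95 * 95 = 9025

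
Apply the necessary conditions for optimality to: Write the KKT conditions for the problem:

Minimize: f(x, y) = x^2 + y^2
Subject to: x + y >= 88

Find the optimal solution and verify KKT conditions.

KKT conditions for min x^2 + y^2 s.t. x + y >= 88:
Stationarity: 2x = mu, 2y = mu
So x = y = mu/2.
Complementary slackness: mu*(x + y - 88) = 0
Primal feasibility: x + y >= 88; dual feasibility: mu >= 0
If mu = 0 then x = y = 0, but 0 + 0 < 88 is infeasible, so the constraint is active.
Constraint active: x + y = 2*(mu/2) = 88 => mu = 88
x = y = 44, f = 3872
Verify: stationarity 2*44 = 88 = mu; primal 44 + 44 = 88 >= 88; dual mu = 88 >= 0; complementary slackness 88*(88 - 88) = 0. All KKT conditions hold.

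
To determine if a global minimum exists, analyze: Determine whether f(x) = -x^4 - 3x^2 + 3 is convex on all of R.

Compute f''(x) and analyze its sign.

f(x) = -x^4 - 3x^2 + 3
f'(x) = -4x^3 + -6x
f''(x) = -12x^2 + -6
f''(x) = -12x^2 + -6 <= -6 < 0 for all x
Therefore, f is concave on R.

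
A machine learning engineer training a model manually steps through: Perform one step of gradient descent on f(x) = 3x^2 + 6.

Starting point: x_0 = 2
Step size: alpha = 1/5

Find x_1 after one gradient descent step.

f(x) = 3x^2 + 6
f'(x) = 6x + 0
f'(2) = 6*2 + (0) = 12
x_1 = x_0 - alpha * f'(x_0) = 2 - 1/5 * 12 = -2/5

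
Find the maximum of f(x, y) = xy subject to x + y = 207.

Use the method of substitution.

Substitute y = 207 - x into f(x,y) = xy:
g(x) = x(207 - x) = 207x - x^2
g'(x) = 207 - 2x = 0  =>  x = 207/2
y = 207 - 207/2 = 207/2
Maximum value = (207/2) * (207/2) = 42849/4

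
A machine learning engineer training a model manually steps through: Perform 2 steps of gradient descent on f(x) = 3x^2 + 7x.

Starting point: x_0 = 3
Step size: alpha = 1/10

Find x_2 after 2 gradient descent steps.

f(x) = 3x^2 + 7x, f'(x) = 6x + (7)
Step 1: f'(3) = 25, x_1 = 3 - 1/10 * 25 = 1/2
Step 2: f'(1/2) = 10, x_2 = 1/2 - 1/10 * 10 = -1/2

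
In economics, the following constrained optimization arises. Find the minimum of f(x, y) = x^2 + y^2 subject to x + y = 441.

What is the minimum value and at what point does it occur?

Substitute y = 441 - x into f(x,y) = x^2 + y^2:
g(x) = x^2 + (441 - x)^2 = 2x^2 - 882x + 194481
g'(x) = 4x - 882 = 0  =>  x = 441/2
y = 441 - 441/2 = 441/2
Minimum value = (441/2)^2 + (441/2)^2 = 194481/2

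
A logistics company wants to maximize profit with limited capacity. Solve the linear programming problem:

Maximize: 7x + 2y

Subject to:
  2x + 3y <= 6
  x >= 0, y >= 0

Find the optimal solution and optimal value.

The feasible region has vertices at [(0, 0), (3, 0), (0, 2)].
Checking objective 7x + 2y at each vertex:
  (0, 0): 7*0 + 2*0 = 0
  (3, 0): 7*3 + 2*0 = 21
  (0, 2): 7*0 + 2*2 = 4
Maximum is 21 at (3, 0).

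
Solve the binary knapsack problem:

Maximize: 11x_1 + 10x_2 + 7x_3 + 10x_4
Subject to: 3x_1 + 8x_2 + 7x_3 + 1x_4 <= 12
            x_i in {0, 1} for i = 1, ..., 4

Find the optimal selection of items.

Items: item 1 (v=11, w=3), item 2 (v=10, w=8), item 3 (v=7, w=7), item 4 (v=10, w=1)
Capacity: 12
Checking all 16 subsets (w = total weight, v = total value):
  {}: w = 0, v = 0
  {1}: w = 3, v = 11
  {2}: w = 8, v = 10
  {3}: w = 7, v = 7
  {4}: w = 1, v = 10
  {1, 2}: w = 11, v = 21
  {1, 3}: w = 10, v = 18
  {1, 4}: w = 4, v = 21
  {2, 3}: w = 15 > 12, infeasible
  {2, 4}: w = 9, v = 20
  {3, 4}: w = 8, v = 17
  {1, 2, 3}: w = 18 > 12, infeasible
  {1, 2, 4}: w = 12, v = 31
  {1, 3, 4}: w = 11, v = 28
  {2, 3, 4}: w = 16 > 12, infeasible
  {1, 2, 3, 4}: w = 19 > 12, infeasible
Best feasible subset: items [1, 2, 4]
Total weight: 12 <= 12, total value: 31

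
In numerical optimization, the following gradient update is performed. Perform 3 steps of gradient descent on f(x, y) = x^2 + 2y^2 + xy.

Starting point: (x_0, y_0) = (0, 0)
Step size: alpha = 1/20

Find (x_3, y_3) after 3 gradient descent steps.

f(x,y) = x^2 + 2y^2 + xy
grad_x = 2x + 1y, grad_y = 4y + 1x
Step 1: grad = (0, 0), (0, 0)
Step 2: grad = (0, 0), (0, 0)
Step 3: grad = (0, 0), (0, 0)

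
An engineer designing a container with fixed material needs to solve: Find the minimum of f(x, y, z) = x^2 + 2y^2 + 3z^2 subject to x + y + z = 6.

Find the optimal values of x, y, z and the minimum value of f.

Using Lagrange multipliers on f = x^2 + 2y^2 + 3z^2 with constraint x + y + z = 6:
Conditions: 2*1*x = lambda, 2*2*y = lambda, 2*3*z = lambda
So x = lambda/2, y = lambda/4, z = lambda/6
Substituting into constraint: lambda * (11/12) = 6
lambda = 72/11
x = 36/11, y = 18/11, z = 12/11
Minimum value = 216/11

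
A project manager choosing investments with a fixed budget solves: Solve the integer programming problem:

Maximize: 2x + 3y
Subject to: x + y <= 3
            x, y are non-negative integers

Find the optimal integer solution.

Objective: 2x + 3y, constraint: x + y <= 3
Coefficient of y is 3 > coefficient of x is 2, so allocate the entire budget to y.
Optimal: x = 0, y = 3, value = 9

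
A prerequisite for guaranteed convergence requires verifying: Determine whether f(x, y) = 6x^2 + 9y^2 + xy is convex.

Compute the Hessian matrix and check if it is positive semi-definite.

f(x,y) = 6x^2 + 9y^2 + xy
Hessian H = [[12, 1], [1, 18]]
trace(H) = 30, det(H) = 215
Eigenvalues: (30 +/- sqrt(40)) / 2 = 18.16, 11.84
Since both eigenvalues > 0, f is convex.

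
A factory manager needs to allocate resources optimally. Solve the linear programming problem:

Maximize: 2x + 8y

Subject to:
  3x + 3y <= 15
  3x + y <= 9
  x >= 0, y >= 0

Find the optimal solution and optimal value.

Feasible vertices: (0, 0), (0, 5), (2, 3), (3, 0)
Objective 2x + 8y at each:
  (0, 0): 0
  (0, 5): 40
  (2, 3): 28
  (3, 0): 6
Maximum is 40 at (0, 5).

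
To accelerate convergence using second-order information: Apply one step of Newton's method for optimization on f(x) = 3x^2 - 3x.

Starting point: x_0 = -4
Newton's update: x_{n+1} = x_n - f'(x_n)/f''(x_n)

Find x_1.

f(x) = 3x^2 - 3x
f'(x) = 6x + (-3), f''(x) = 6
Newton step: x_1 = x_0 - f'(x_0)/f''(x_0)
f'(-4) = -27
x_1 = -4 - -27/6 = 1/2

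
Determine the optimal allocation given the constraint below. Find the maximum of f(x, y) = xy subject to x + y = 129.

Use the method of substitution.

Substitute y = 129 - x into f(x,y) = xy:
g(x) = x(129 - x) = 129x - x^2
g'(x) = 129 - 2x = 0  =>  x = 129/2
y = 129 - 129/2 = 129/2
Maximum value = (129/2) * (129/2) = 16641/4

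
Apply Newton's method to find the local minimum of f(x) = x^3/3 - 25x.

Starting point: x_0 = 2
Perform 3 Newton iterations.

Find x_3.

f(x) = x^3/3 - 25x
f'(x) = x^2 - 25, f''(x) = 2x
Newton update: x_{n+1} = x_n - (x_n^2 - 25)/(2*x_n)
Step 1: x_0 = 2, f'=-21, f''=4, x_1 = 29/4
Step 2: x_1 = 29/4, f'=441/16, f''=29/2, x_2 = 1241/232
Step 3: x_2 = 1241/232, f'=194481/53824, f''=1241/116, x_3 = 2885681/575824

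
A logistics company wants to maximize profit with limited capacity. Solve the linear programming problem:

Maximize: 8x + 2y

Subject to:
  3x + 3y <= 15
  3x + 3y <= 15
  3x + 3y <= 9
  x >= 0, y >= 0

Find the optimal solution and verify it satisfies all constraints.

Feasible vertices: (0, 0), (0, 3), (3, 0)
Objective 8x + 2y at each vertex:
  (0, 0): 0
  (0, 3): 6
  (3, 0): 24
Maximum is 24 at (3, 0).
Verify constraints at (x, y) = (3, 0):
  3*3 + 3*0 = 9 <= 15
  3*3 + 3*0 = 9 <= 15
  3*3 + 3*0 = 9 <= 9 (active)
  x = 3 >= 0, y = 0 >= 0. All constraints satisfied.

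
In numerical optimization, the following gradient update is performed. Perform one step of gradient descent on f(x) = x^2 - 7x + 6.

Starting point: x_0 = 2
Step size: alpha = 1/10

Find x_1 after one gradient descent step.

f(x) = x^2 - 7x + 6
f'(x) = 2x - 7
f'(2) = 2*2 + (-7) = -3
x_1 = x_0 - alpha * f'(x_0) = 2 - 1/10 * -3 = 23/10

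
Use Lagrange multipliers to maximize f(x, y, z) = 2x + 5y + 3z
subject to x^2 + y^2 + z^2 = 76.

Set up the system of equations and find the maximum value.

Lagrange conditions: 2 = 2*lambda*x, 5 = 2*lambda*y, 3 = 2*lambda*z
So x:2 = y:5 = z:3, i.e. x = 2t, y = 5t, z = 3t
Constraint: t^2*(2^2 + 5^2 + 3^2) = 76
  t^2 * 38 = 76  =>  t = sqrt(2)
Maximum = 2*2t + 5*5t + 3*3t = 38*sqrt(2) = sqrt(2888)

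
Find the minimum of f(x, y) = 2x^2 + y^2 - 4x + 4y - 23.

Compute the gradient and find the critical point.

f(x,y) = 2x^2 + y^2 - 4x + 4y - 23
df/dx = 4x + (-4) = 0  =>  x = 1
df/dy = 2y + (4) = 0  =>  y = -2
f(1, -2) = 2*(1)^2 + 1*(-2)^2 + -4*(1) + 4*(-2) + -23 = -29
Hessian is diagonal with entries 4, 2 > 0, so this is a minimum.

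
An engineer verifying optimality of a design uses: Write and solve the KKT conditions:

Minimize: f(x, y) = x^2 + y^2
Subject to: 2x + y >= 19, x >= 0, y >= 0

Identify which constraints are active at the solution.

KKT conditions for min x^2 + y^2 s.t. 2x + 1y >= 19, x >= 0, y >= 0:
Stationarity: 2x = mu*2 + mu_x, 2y = mu*1 + mu_y, with mu, mu_x, mu_y >= 0
Complementary slackness: mu*(2x + y - 19) = 0, mu_x*x = 0, mu_y*y = 0
(0, 0) is infeasible (2*0 + 1*0 < 19), so if mu = 0 stationarity would force x = mu_x/2 >= 0, y = mu_y/2 >= 0 with mu_x*x = mu_y*y = 0, i.e. x = y = 0: contradiction. Hence mu > 0 and 2x + y = 19 is active.
Try x > 0, y > 0 (so mu_x = mu_y = 0): x = 2*mu/2, y = 1*mu/2
Substitute: 2*(2*mu/2) + 1*(1*mu/2) = 19
  mu*5/2 = 19 => mu = 38/5
x* = 38/5 > 0, y* = 19/5 > 0, consistent with mu_x = mu_y = 0.
f is convex and the constraints are linear, so this KKT point is the global minimum.
f* = 361/5
Active constraints: 2x + y >= 19 (holds with equality, mu = 38/5 > 0); x >= 0 and y >= 0 are inactive (mu_x = mu_y = 0).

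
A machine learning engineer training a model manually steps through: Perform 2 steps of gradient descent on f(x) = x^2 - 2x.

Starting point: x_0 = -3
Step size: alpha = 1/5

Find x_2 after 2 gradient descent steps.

f(x) = x^2 - 2x, f'(x) = 2x + (-2)
Step 1: f'(-3) = -8, x_1 = -3 - 1/5 * -8 = -7/5
Step 2: f'(-7/5) = -24/5, x_2 = -7/5 - 1/5 * -24/5 = -11/25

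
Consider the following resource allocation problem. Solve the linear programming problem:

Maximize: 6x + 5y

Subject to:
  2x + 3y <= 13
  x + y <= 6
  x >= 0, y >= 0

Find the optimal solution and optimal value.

Feasible vertices: (0, 0), (0, 13/3), (5, 1), (6, 0)
Objective 6x + 5y at each:
  (0, 0): 0
  (0, 13/3): 65/3
  (5, 1): 35
  (6, 0): 36
Maximum is 36 at (6, 0).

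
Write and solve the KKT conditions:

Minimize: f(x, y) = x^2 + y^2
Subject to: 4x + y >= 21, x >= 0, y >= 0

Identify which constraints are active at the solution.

KKT conditions for min x^2 + y^2 s.t. 4x + 1y >= 21, x >= 0, y >= 0:
Stationarity: 2x = mu*4 + mu_x, 2y = mu*1 + mu_y, with mu, mu_x, mu_y >= 0
Complementary slackness: mu*(4x + y - 21) = 0, mu_x*x = 0, mu_y*y = 0
(0, 0) is infeasible (4*0 + 1*0 < 21), so if mu = 0 stationarity would force x = mu_x/2 >= 0, y = mu_y/2 >= 0 with mu_x*x = mu_y*y = 0, i.e. x = y = 0: contradiction. Hence mu > 0 and 4x + y = 21 is active.
Try x > 0, y > 0 (so mu_x = mu_y = 0): x = 4*mu/2, y = 1*mu/2
Substitute: 4*(4*mu/2) + 1*(1*mu/2) = 21
  mu*17/2 = 21 => mu = 42/17
x* = 84/17 > 0, y* = 21/17 > 0, consistent with mu_x = mu_y = 0.
f is convex and the constraints are linear, so this KKT point is the global minimum.
f* = 441/17
Active constraints: 4x + y >= 21 (holds with equality, mu = 42/17 > 0); x >= 0 and y >= 0 are inactive (mu_x = mu_y = 0).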